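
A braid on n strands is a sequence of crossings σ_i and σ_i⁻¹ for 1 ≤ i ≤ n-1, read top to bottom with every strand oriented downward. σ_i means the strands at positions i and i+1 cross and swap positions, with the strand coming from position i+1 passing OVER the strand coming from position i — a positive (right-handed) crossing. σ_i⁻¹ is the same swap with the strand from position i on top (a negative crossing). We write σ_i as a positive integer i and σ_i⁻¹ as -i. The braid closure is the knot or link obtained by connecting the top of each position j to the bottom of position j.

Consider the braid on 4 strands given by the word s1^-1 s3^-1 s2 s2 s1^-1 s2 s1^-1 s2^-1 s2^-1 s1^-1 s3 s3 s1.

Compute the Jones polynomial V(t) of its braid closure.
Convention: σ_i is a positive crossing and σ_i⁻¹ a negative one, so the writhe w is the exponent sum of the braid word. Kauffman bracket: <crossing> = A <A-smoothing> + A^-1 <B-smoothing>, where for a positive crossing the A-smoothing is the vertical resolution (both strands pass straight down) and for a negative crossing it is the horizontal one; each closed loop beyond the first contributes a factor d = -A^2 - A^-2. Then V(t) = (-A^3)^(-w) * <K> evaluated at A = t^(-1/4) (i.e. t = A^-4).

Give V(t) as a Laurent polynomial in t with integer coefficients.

-t + 2 - t^-1 + 2*t^-2 - t^-3 + t^-4 - t^-5

Derivation:
The presented braid s1^-1 s3^-1 s2 s2 s1^-1 s2 s1^-1 s2^-1 s2^-1 s1^-1 s3 s3 s1 on 4 strands reduces by inverse Markov moves (closure unchanged at each step):
  Deconjugate: the word is γ·β·γ⁻¹ with γ = s1^-1 s3^-1 (prefix) and γ⁻¹ = s3 s1 (suffix); strip both.
  Destabilize: the word has the form β·s3 where s3 occurs only as the final letter (β ∈ B_3); drop it and the last strand → 3 strands.
Reduced to β = s2 s2 s1^-1 s2 s1^-1 s2^-1 s2^-1 s1^-1 on 3 strands, 8 crossings.
Compute on β:
Braid: s2 s2 s1^-1 s2 s1^-1 s2^-1 s2^-1 s1^-1 on 3 strands, 8 crossings.
Writhe w = (#positive) - (#negative) = 3 - 5 = -2.
Computing the Kauffman bracket via state sum. There are 2^8 = 256 states.
Smooth each crossing (0=||, 1=⌣⌢); contribution A^(Σ sign_k(1-2s_k)) * d^(L-1).
Tabulate the states by total A-exponent and number of loops L (A-exp: L × count):
  A^8: L=4 ×1
  A^6: L=3 ×8
  A^4: L=2 ×23, L=4 ×5
  A^2: L=1 ×22, L=3 ×33, L=5 ×1
  A^0: L=2 ×52, L=4 ×18
  A^-2: L=1 ×13, L=3 ×37, L=5 ×6
  A^-4: L=2 ×14, L=4 ×13, L=6 ×1
  A^-6: L=3 ×6, L=5 ×2
  A^-8: L=4 ×1
Each group contributes A^e * Σ count * d^(L-1):
Powers of d = -A^2 - A^-2: d^2 = A^4 + 2 + A^-4; d^3 = -A^6 - 3*A^2 - 3*A^-2 - A^-6; d^4 = A^8 + 4*A^4 + 6 + 4*A^-4 + A^-8; d^5 = -A^10 - 5*A^6 - 10*A^2 - 10*A^-2 - 5*A^-6 - A^-10.
  A^8 * (d^3) = -A^14 - 3*A^10 - 3*A^6 - A^2
  A^6 * (8*d^2) = 8*A^10 + 16*A^6 + 8*A^2
  A^4 * (23*d + 5*d^3) = -5*A^10 - 38*A^6 - 38*A^2 - 5*A^-2
  A^2 * (22 + 33*d^2 + d^4) = A^10 + 37*A^6 + 94*A^2 + 37*A^-2 + A^-6
  A^0 * (52*d + 18*d^3) = -18*A^6 - 106*A^2 - 106*A^-2 - 18*A^-6
  A^-2 * (13 + 37*d^2 + 6*d^4) = 6*A^6 + 61*A^2 + 123*A^-2 + 61*A^-6 + 6*A^-10
  A^-4 * (14*d + 13*d^3 + d^5) = -A^6 - 18*A^2 - 63*A^-2 - 63*A^-6 - 18*A^-10 - A^-14
  A^-6 * (6*d^2 + 2*d^4) = 2*A^2 + 14*A^-2 + 24*A^-6 + 14*A^-10 + 2*A^-14
  A^-8 * (d^3) = -A^-2 - 3*A^-6 - 3*A^-10 - A^-14
Summing the groups: <K> = -A^14 + A^10 - A^6 + 2*A^2 - A^-2 + 2*A^-6 - A^-10
Normalise by the writhe: (-A^3)^(-w) = (-A^3)^(2) = A^6, so f(A) = A^6 * <K> = -A^20 + A^16 - A^12 + 2*A^8 - A^4 + 2 - A^-4.
Substitute A = t^(-1/4), i.e. A^e → t^(-e/4): V(t) = -t + 2 - t^-1 + 2*t^-2 - t^-3 + t^-4 - t^-5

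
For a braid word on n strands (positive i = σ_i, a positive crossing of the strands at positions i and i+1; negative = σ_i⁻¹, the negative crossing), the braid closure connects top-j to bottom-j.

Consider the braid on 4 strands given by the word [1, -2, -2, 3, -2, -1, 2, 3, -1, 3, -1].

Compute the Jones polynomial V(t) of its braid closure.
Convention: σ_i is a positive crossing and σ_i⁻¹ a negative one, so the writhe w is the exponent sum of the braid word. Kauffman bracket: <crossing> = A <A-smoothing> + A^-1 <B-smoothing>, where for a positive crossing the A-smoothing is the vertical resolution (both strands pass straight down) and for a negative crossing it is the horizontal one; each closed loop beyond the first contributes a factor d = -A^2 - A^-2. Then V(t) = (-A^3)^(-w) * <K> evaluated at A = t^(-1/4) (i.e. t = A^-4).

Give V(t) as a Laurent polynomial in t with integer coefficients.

-t^3 + 2*t^2 - 3*t + 5 - 4*t^-1 + 4*t^-2 - 3*t^-3 + 2*t^-4 - t^-5

Derivation:
The presented braid s1 s2^-1 s2^-1 s3 s2^-1 s1^-1 s2 s3 s1^-1 s3 s1^-1 on 4 strands reduces by inverse Markov moves (closure unchanged at each step):
  Deconjugate: the word is γ·β·γ⁻¹ with γ = s1 (prefix) and γ⁻¹ = s1^-1 (suffix); strip both.
Reduced to β = s2^-1 s2^-1 s3 s2^-1 s1^-1 s2 s3 s1^-1 s3 on 4 strands, 9 crossings.
Compute on β:
Braid: s2^-1 s2^-1 s3 s2^-1 s1^-1 s2 s3 s1^-1 s3 on 4 strands, 9 crossings.
Writhe w = (#positive) - (#negative) = 4 - 5 = -1.
Enumerate smoothing states for the bracket polynomial. There are 2^9 = 512 states.
For each crossing: s=0 is the vertical smoothing, s=1 horizontal. Crossing k contributes A^(sign_k * (1 - 2*s_k)); loop factor d = -A^2 - A^-2.
Tabulate the states by total A-exponent and number of loops L (A-exp: L × count):
  A^9: L=5 ×1
  A^7: L=4 ×9
  A^5: L=3 ×32, L=5 ×4
  A^3: L=2 ×55, L=4 ×28, L=6 ×1
  A^1: L=1 ×39, L=3 ×77, L=5 ×10
  A^-1: L=2 ×87, L=4 ×38, L=6 ×1
  A^-3: L=1 ×14, L=3 ×64, L=5 ×6
  A^-5: L=2 ×17, L=4 ×19
  A^-7: L=3 ×7, L=5 ×2
  A^-9: L=4 ×1
Each group contributes A^e * Σ count * d^(L-1):
Powers of d = -A^2 - A^-2: d^2 = A^4 + 2 + A^-4; d^3 = -A^6 - 3*A^2 - 3*A^-2 - A^-6; d^4 = A^8 + 4*A^4 + 6 + 4*A^-4 + A^-8; d^5 = -A^10 - 5*A^6 - 10*A^2 - 10*A^-2 - 5*A^-6 - A^-10.
  A^9 * (d^4) = A^17 + 4*A^13 + 6*A^9 + 4*A^5 + A
  A^7 * (9*d^3) = -9*A^13 - 27*A^9 - 27*A^5 - 9*A
  A^5 * (32*d^2 + 4*d^4) = 4*A^13 + 48*A^9 + 88*A^5 + 48*A + 4*A^-3
  A^3 * (55*d + 28*d^3 + d^5) = -A^13 - 33*A^9 - 149*A^5 - 149*A - 33*A^-3 - A^-7
  A^1 * (39 + 77*d^2 + 10*d^4) = 10*A^9 + 117*A^5 + 253*A + 117*A^-3 + 10*A^-7
  A^-1 * (87*d + 38*d^3 + d^5) = -A^9 - 43*A^5 - 211*A - 211*A^-3 - 43*A^-7 - A^-11
  A^-3 * (14 + 64*d^2 + 6*d^4) = 6*A^5 + 88*A + 178*A^-3 + 88*A^-7 + 6*A^-11
  A^-5 * (17*d + 19*d^3) = -19*A - 74*A^-3 - 74*A^-7 - 19*A^-11
  A^-7 * (7*d^2 + 2*d^4) = 2*A + 15*A^-3 + 26*A^-7 + 15*A^-11 + 2*A^-15
  A^-9 * (d^3) = -A^-3 - 3*A^-7 - 3*A^-11 - A^-15
Summing the groups: <K> = A^17 - 2*A^13 + 3*A^9 - 4*A^5 + 4*A - 5*A^-3 + 3*A^-7 - 2*A^-11 + A^-15
Normalise by the writhe: (-A^3)^(-w) = (-A^3)^(1) = -A^3, so f(A) = -A^3 * <K> = -A^20 + 2*A^16 - 3*A^12 + 4*A^8 - 4*A^4 + 5 - 3*A^-4 + 2*A^-8 - A^-12.
Substitute A = t^(-1/4), i.e. A^e → t^(-e/4): V(t) = -t^3 + 2*t^2 - 3*t + 5 - 4*t^-1 + 4*t^-2 - 3*t^-3 + 2*t^-4 - t^-5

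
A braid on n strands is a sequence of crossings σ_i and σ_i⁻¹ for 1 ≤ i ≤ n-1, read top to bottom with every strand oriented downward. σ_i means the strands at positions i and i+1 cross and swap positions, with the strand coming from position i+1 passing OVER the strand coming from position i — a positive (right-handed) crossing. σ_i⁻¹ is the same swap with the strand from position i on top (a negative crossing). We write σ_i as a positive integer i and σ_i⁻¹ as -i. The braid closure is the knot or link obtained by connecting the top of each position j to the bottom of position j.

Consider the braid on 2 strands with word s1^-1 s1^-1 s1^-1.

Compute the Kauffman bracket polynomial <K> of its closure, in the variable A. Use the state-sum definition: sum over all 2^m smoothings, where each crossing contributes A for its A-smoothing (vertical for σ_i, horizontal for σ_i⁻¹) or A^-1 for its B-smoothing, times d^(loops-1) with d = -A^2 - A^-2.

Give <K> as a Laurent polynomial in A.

A^7 - A^3 - A^-5

Derivation:
Braid: s1^-1 s1^-1 s1^-1 on 2 strands, 3 crossings.
Writhe w = (#positive) - (#negative) = 0 - 3 = -3.
Computing the Kauffman bracket via state sum. There are 2^3 = 8 states.
Smooth each crossing (0=||, 1=⌣⌢); contribution A^(Σ sign_k(1-2s_k)) * d^(L-1).
  state 000: A-exp=-3, loops=2, term = A^-3 * d^1
  state 001: A-exp=-1, loops=1, term = A^-1 * d^0
  state 010: A-exp=-1, loops=1, term = A^-1 * d^0
  state 011: A-exp=+1, loops=2, term = A^1 * d^1
  state 100: A-exp=-1, loops=1, term = A^-1 * d^0
  state 101: A-exp=+1, loops=2, term = A^1 * d^1
  state 110: A-exp=+1, loops=2, term = A^1 * d^1
  state 111: A-exp=+3, loops=3, term = A^3 * d^2
Collect the terms by A-exponent (count of states per loop number):
Powers of d = -A^2 - A^-2: d^2 = A^4 + 2 + A^-4.
  A^3 * (d^2) = A^7 + 2*A^3 + A^-1
  A^1 * (3*d) = -3*A^3 - 3*A^-1
  A^-1 * (3) = 3*A^-1
  A^-3 * (d) = -A^-1 - A^-5
Summing the groups: <K> = A^7 - A^3 - A^-5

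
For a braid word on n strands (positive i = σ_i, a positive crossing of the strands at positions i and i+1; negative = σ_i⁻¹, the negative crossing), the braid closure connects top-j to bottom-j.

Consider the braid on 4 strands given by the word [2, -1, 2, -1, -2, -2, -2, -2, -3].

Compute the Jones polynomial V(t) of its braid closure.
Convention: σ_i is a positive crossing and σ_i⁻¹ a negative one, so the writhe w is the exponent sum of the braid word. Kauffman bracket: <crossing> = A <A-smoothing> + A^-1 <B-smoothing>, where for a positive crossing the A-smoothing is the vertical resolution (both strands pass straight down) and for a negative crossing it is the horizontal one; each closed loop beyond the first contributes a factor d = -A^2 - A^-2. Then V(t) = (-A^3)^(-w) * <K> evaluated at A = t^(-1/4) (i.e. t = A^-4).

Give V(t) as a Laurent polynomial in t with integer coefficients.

t^-1 - t^-2 + 2*t^-3 - t^-4 + t^-5 - t^-6

Derivation:
The presented braid s2 s1^-1 s2 s1^-1 s2^-1 s2^-1 s2^-1 s2^-1 s3^-1 on 4 strands reduces by inverse Markov moves (closure unchanged at each step):
  Destabilize: the word has the form β·s3^-1 where s3^-1 occurs only as the final letter (β ∈ B_3); drop it and the last strand → 3 strands.
  Deconjugate: the word is γ·β·γ⁻¹ with γ = s2 (prefix) and γ⁻¹ = s2^-1 (suffix); strip both.
Reduced to β = s1^-1 s2 s1^-1 s2^-1 s2^-1 s2^-1 on 3 strands, 6 crossings.
Compute on β:
Braid: s1^-1 s2 s1^-1 s2^-1 s2^-1 s2^-1 on 3 strands, 6 crossings.
Writhe w = (#positive) - (#negative) = 1 - 5 = -4.
Enumerate smoothing states for the bracket polynomial. There are 2^6 = 64 states.
Smooth each crossing (0=||, 1=⌣⌢); contribution A^(Σ sign_k(1-2s_k)) * d^(L-1).
Tabulate the states by total A-exponent and number of loops L (A-exp: L × count):
  A^6: L=4 ×1
  A^4: L=3 ×6
  A^2: L=2 ×12, L=4 ×3
  A^0: L=1 ×9, L=3 ×10, L=5 ×1
  A^-2: L=2 ×12, L=4 ×3
  A^-4: L=1 ×2, L=3 ×4
  A^-6: L=2 ×1
Each group contributes A^e * Σ count * d^(L-1):
Powers of d = -A^2 - A^-2: d^2 = A^4 + 2 + A^-4; d^3 = -A^6 - 3*A^2 - 3*A^-2 - A^-6; d^4 = A^8 + 4*A^4 + 6 + 4*A^-4 + A^-8.
  A^6 * (d^3) = -A^12 - 3*A^8 - 3*A^4 - 1
  A^4 * (6*d^2) = 6*A^8 + 12*A^4 + 6
  A^2 * (12*d + 3*d^3) = -3*A^8 - 21*A^4 - 21 - 3*A^-4
  A^0 * (9 + 10*d^2 + d^4) = A^8 + 14*A^4 + 35 + 14*A^-4 + A^-8
  A^-2 * (12*d + 3*d^3) = -3*A^4 - 21 - 21*A^-4 - 3*A^-8
  A^-4 * (2 + 4*d^2) = 4 + 10*A^-4 + 4*A^-8
  A^-6 * (d) = -A^-4 - A^-8
Summing the groups: <K> = -A^12 + A^8 - A^4 + 2 - A^-4 + A^-8
Normalise by the writhe: (-A^3)^(-w) = (-A^3)^(4) = A^12, so f(A) = A^12 * <K> = -A^24 + A^20 - A^16 + 2*A^12 - A^8 + A^4.
Substitute A = t^(-1/4), i.e. A^e → t^(-e/4): V(t) = t^-1 - t^-2 + 2*t^-3 - t^-4 + t^-5 - t^-6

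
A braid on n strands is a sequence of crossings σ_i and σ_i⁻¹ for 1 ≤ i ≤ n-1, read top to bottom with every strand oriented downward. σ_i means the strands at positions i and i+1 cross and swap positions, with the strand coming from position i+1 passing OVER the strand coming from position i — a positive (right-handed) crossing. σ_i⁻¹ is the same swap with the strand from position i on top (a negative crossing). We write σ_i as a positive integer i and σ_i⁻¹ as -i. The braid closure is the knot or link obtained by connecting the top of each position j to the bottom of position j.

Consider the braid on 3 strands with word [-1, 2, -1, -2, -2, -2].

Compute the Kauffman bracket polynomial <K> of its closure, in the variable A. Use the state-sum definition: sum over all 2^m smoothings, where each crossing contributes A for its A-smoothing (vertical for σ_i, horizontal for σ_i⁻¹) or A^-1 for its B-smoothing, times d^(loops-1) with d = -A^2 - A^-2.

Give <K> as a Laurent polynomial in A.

-A^12 + A^8 - A^4 + 2 - A^-4 + A^-8

Derivation:
Braid: s1^-1 s2 s1^-1 s2^-1 s2^-1 s2^-1 on 3 strands, 6 crossings.
Writhe w = (#positive) - (#negative) = 1 - 5 = -4.
Computing the Kauffman bracket via state sum. There are 2^6 = 64 states.
Smooth each crossing (0=||, 1=⌣⌢); contribution A^(Σ sign_k(1-2s_k)) * d^(L-1).
Tabulate the states by total A-exponent and number of loops L (A-exp: L × count):
  A^6: L=4 ×1
  A^4: L=3 ×6
  A^2: L=2 ×12, L=4 ×3
  A^0: L=1 ×9, L=3 ×10, L=5 ×1
  A^-2: L=2 ×12, L=4 ×3
  A^-4: L=1 ×2, L=3 ×4
  A^-6: L=2 ×1
Each group contributes A^e * Σ count * d^(L-1):
Powers of d = -A^2 - A^-2: d^2 = A^4 + 2 + A^-4; d^3 = -A^6 - 3*A^2 - 3*A^-2 - A^-6; d^4 = A^8 + 4*A^4 + 6 + 4*A^-4 + A^-8.
  A^6 * (d^3) = -A^12 - 3*A^8 - 3*A^4 - 1
  A^4 * (6*d^2) = 6*A^8 + 12*A^4 + 6
  A^2 * (12*d + 3*d^3) = -3*A^8 - 21*A^4 - 21 - 3*A^-4
  A^0 * (9 + 10*d^2 + d^4) = A^8 + 14*A^4 + 35 + 14*A^-4 + A^-8
  A^-2 * (12*d + 3*d^3) = -3*A^4 - 21 - 21*A^-4 - 3*A^-8
  A^-4 * (2 + 4*d^2) = 4 + 10*A^-4 + 4*A^-8
  A^-6 * (d) = -A^-4 - A^-8
Summing the groups: <K> = -A^12 + A^8 - A^4 + 2 - A^-4 + A^-8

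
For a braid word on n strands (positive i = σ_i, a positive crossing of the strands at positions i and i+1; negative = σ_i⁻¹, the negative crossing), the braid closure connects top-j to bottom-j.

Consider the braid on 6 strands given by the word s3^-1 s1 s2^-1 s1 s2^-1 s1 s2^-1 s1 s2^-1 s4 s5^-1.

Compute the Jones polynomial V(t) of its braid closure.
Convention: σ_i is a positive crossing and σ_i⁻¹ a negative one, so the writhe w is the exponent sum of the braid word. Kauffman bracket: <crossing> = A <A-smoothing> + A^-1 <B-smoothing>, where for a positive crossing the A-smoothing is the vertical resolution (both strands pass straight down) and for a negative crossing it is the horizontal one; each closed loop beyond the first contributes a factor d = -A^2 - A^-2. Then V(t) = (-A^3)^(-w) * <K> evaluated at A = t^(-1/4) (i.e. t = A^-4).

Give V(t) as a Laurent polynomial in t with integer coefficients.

t^4 - 4*t^3 + 6*t^2 - 7*t + 9 - 7*t^-1 + 6*t^-2 - 4*t^-3 + t^-4

Derivation:
The presented braid s3^-1 s1 s2^-1 s1 s2^-1 s1 s2^-1 s1 s2^-1 s4 s5^-1 on 6 strands reduces by inverse Markov moves (closure unchanged at each step):
  Destabilize: the word has the form β·s5^-1 where s5^-1 occurs only as the final letter (β ∈ B_5); drop it and the last strand → 5 strands.
  Destabilize: the word has the form β·s4 where s4 occurs only as the final letter (β ∈ B_4); drop it and the last strand → 4 strands.
Reduced to β = s3^-1 s1 s2^-1 s1 s2^-1 s1 s2^-1 s1 s2^-1 on 4 strands, 9 crossings.
Compute on β:
Braid: s3^-1 s1 s2^-1 s1 s2^-1 s1 s2^-1 s1 s2^-1 on 4 strands, 9 crossings.
Writhe w = (#positive) - (#negative) = 4 - 5 = -1.
Computing the Kauffman bracket via state sum. There are 2^9 = 512 states.
For each crossing: s=0 is the vertical smoothing, s=1 horizontal. Crossing k contributes A^(sign_k * (1 - 2*s_k)); loop factor d = -A^2 - A^-2.
Tabulate the states by total A-exponent and number of loops L (A-exp: L × count):
  A^9: L=5 ×1
  A^7: L=4 ×8, L=6 ×1
  A^5: L=3 ×28, L=5 ×8
  A^3: L=2 ×52, L=4 ×32
  A^1: L=1 ×45, L=3 ×77, L=5 ×4
  A^-1: L=2 ×97, L=4 ×29
  A^-3: L=3 ×80, L=5 ×4
  A^-5: L=4 ×36
  A^-7: L=5 ×9
  A^-9: L=6 ×1
Each group contributes A^e * Σ count * d^(L-1):
Powers of d = -A^2 - A^-2: d^2 = A^4 + 2 + A^-4; d^3 = -A^6 - 3*A^2 - 3*A^-2 - A^-6; d^4 = A^8 + 4*A^4 + 6 + 4*A^-4 + A^-8; d^5 = -A^10 - 5*A^6 - 10*A^2 - 10*A^-2 - 5*A^-6 - A^-10.
  A^9 * (d^4) = A^17 + 4*A^13 + 6*A^9 + 4*A^5 + A
  A^7 * (8*d^3 + d^5) = -A^17 - 13*A^13 - 34*A^9 - 34*A^5 - 13*A - A^-3
  A^5 * (28*d^2 + 8*d^4) = 8*A^13 + 60*A^9 + 104*A^5 + 60*A + 8*A^-3
  A^3 * (52*d + 32*d^3) = -32*A^9 - 148*A^5 - 148*A - 32*A^-3
  A^1 * (45 + 77*d^2 + 4*d^4) = 4*A^9 + 93*A^5 + 223*A + 93*A^-3 + 4*A^-7
  A^-1 * (97*d + 29*d^3) = -29*A^5 - 184*A - 184*A^-3 - 29*A^-7
  A^-3 * (80*d^2 + 4*d^4) = 4*A^5 + 96*A + 184*A^-3 + 96*A^-7 + 4*A^-11
  A^-5 * (36*d^3) = -36*A - 108*A^-3 - 108*A^-7 - 36*A^-11
  A^-7 * (9*d^4) = 9*A + 36*A^-3 + 54*A^-7 + 36*A^-11 + 9*A^-15
  A^-9 * (d^5) = -A - 5*A^-3 - 10*A^-7 - 10*A^-11 - 5*A^-15 - A^-19
Summing the groups: <K> = -A^13 + 4*A^9 - 6*A^5 + 7*A - 9*A^-3 + 7*A^-7 - 6*A^-11 + 4*A^-15 - A^-19
Normalise by the writhe: (-A^3)^(-w) = (-A^3)^(1) = -A^3, so f(A) = -A^3 * <K> = A^16 - 4*A^12 + 6*A^8 - 7*A^4 + 9 - 7*A^-4 + 6*A^-8 - 4*A^-12 + A^-16.
Substitute A = t^(-1/4), i.e. A^e → t^(-e/4): V(t) = t^4 - 4*t^3 + 6*t^2 - 7*t + 9 - 7*t^-1 + 6*t^-2 - 4*t^-3 + t^-4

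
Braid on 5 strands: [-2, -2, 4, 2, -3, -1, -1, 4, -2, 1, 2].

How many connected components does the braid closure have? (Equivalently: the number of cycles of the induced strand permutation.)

Track the strand permutation on 5 strands, starting from identity.
  step 1: s2^-1 swaps positions 2,3 -> [1 3 2 4 5]
  step 2: s2^-1 swaps positions 2,3 -> [1 2 3 4 5]
  step 3: s4 swaps positions 4,5 -> [1 2 3 5 4]
  step 4: s2 swaps positions 2,3 -> [1 3 2 5 4]
  step 5: s3^-1 swaps positions 3,4 -> [1 3 5 2 4]
  step 6: s1^-1 swaps positions 1,2 -> [3 1 5 2 4]
  step 7: s1^-1 swaps positions 1,2 -> [1 3 5 2 4]
  step 8: s4 swaps positions 4,5 -> [1 3 5 4 2]
  step 9: s2^-1 swaps positions 2,3 -> [1 5 3 4 2]
  step 10: s1 swaps positions 1,2 -> [5 1 3 4 2]
  step 11: s2 swaps positions 2,3 -> [5 3 1 4 2]
Final permutation (position -> original strand): [5 3 1 4 2]
Closure components = cycle count of this permutation = 2.

Answer: 2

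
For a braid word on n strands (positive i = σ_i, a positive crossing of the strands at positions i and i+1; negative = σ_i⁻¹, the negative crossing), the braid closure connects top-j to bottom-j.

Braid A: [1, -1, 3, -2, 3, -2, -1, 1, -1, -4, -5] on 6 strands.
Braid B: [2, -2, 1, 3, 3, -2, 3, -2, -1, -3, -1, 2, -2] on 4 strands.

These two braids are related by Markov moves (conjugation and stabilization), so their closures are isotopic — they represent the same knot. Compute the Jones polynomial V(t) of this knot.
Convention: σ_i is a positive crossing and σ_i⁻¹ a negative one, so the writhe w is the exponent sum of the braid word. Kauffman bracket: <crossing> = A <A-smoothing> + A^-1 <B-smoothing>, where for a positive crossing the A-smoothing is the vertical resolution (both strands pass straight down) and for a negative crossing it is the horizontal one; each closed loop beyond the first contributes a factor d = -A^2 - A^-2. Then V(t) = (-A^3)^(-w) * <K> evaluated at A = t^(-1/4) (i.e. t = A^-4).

Markov-equivalent braids have isotopic closures, hence identical knot invariants. Strip the Markov moves from each word to reach a common short braid β, then compute V(t) once on β.
Braid A: s1 s1^-1 s3 s2^-1 s3 s2^-1 s1^-1 s1 s1^-1 s4^-1 s5^-1 on 6 strands reduces by inverse Markov moves (closure unchanged at each step):
  Destabilize: the word has the form β·s5^-1 where s5^-1 occurs only as the final letter (β ∈ B_5); drop it and the last strand → 5 strands.
  Destabilize: the word has the form β·s4^-1 where s4^-1 occurs only as the final letter (β ∈ B_4); drop it and the last strand → 4 strands.
  Deconjugate: the word is γ·β·γ⁻¹ with γ = s1 s1^-1 (prefix) and γ⁻¹ = s1 s1^-1 (suffix); strip both.
Reduced to β = s3 s2^-1 s3 s2^-1 s1^-1 on 4 strands, 5 crossings.
Braid B: s2 s2^-1 s1 s3 s3 s2^-1 s3 s2^-1 s1^-1 s3^-1 s1^-1 s2 s2^-1 on 4 strands reduces by inverse Markov moves (closure unchanged at each step):
  Deconjugate: the word is γ·β·γ⁻¹ with γ = s2 s2^-1 (prefix) and γ⁻¹ = s2 s2^-1 (suffix); strip both.
  Deconjugate: the word is γ·β·γ⁻¹ with γ = s1 s3 (prefix) and γ⁻¹ = s3^-1 s1^-1 (suffix); strip both.
Reduced to β = s3 s2^-1 s3 s2^-1 s1^-1 on 4 strands, 5 crossings.
Both give the same β = s3 s2^-1 s3 s2^-1 s1^-1 on 4 strands, so one state sum suffices:
Braid: s3 s2^-1 s3 s2^-1 s1^-1 on 4 strands, 5 crossings.
Writhe w = (#positive) - (#negative) = 2 - 3 = -1.
Computing the Kauffman bracket via state sum. There are 2^5 = 32 states.
For each crossing: s=0 is the vertical smoothing, s=1 horizontal. Crossing k contributes A^(sign_k * (1 - 2*s_k)); loop factor d = -A^2 - A^-2.
  state 00000: A-exp=-1, loops=4, term = A^-1 * d^3
  state 00001: A-exp=+1, loops=3, term = A^1 * d^2
  state 00010: A-exp=+1, loops=3, term = A^1 * d^2
  state 00011: A-exp=+3, loops=2, term = A^3 * d^1
  state 00100: A-exp=-3, loops=3, term = A^-3 * d^2
  state 00101: A-exp=-1, loops=2, term = A^-1 * d^1
  state 00110: A-exp=-1, loops=2, term = A^-1 * d^1
  state 00111: A-exp=+1, loops=1, term = A^1 * d^0
  state 01000: A-exp=+1, loops=3, term = A^1 * d^2
  state 01001: A-exp=+3, loops=2, term = A^3 * d^1
  state 01010: A-exp=+3, loops=4, term = A^3 * d^3
  state 01011: A-exp=+5, loops=3, term = A^5 * d^2
  state 01100: A-exp=-1, loops=2, term = A^-1 * d^1
  state 01101: A-exp=+1, loops=1, term = A^1 * d^0
  state 01110: A-exp=+1, loops=3, term = A^1 * d^2
  state 01111: A-exp=+3, loops=2, term = A^3 * d^1
  state 10000: A-exp=-3, loops=3, term = A^-3 * d^2
  state 10001: A-exp=-1, loops=2, term = A^-1 * d^1
  state 10010: A-exp=-1, loops=2, term = A^-1 * d^1
  state 10011: A-exp=+1, loops=1, term = A^1 * d^0
  state 10100: A-exp=-5, loops=4, term = A^-5 * d^3
  state 10101: A-exp=-3, loops=3, term = A^-3 * d^2
  state 10110: A-exp=-3, loops=3, term = A^-3 * d^2
  state 10111: A-exp=-1, loops=2, term = A^-1 * d^1
  state 11000: A-exp=-1, loops=2, term = A^-1 * d^1
  state 11001: A-exp=+1, loops=1, term = A^1 * d^0
  state 11010: A-exp=+1, loops=3, term = A^1 * d^2
  state 11011: A-exp=+3, loops=2, term = A^3 * d^1
  state 11100: A-exp=-3, loops=3, term = A^-3 * d^2
  state 11101: A-exp=-1, loops=2, term = A^-1 * d^1
  state 11110: A-exp=-1, loops=2, term = A^-1 * d^1
  state 11111: A-exp=+1, loops=1, term = A^1 * d^0
Collect the terms by A-exponent (count of states per loop number):
Powers of d = -A^2 - A^-2: d^2 = A^4 + 2 + A^-4; d^3 = -A^6 - 3*A^2 - 3*A^-2 - A^-6.
  A^5 * (d^2) = A^9 + 2*A^5 + A
  A^3 * (4*d + d^3) = -A^9 - 7*A^5 - 7*A - A^-3
  A^1 * (5 + 5*d^2) = 5*A^5 + 15*A + 5*A^-3
  A^-1 * (9*d + d^3) = -A^5 - 12*A - 12*A^-3 - A^-7
  A^-3 * (5*d^2) = 5*A + 10*A^-3 + 5*A^-7
  A^-5 * (d^3) = -A - 3*A^-3 - 3*A^-7 - A^-11
Summing the groups: <K> = -A^5 + A - A^-3 + A^-7 - A^-11
Normalise by the writhe: (-A^3)^(-w) = (-A^3)^(1) = -A^3, so f(A) = -A^3 * <K> = A^8 - A^4 + 1 - A^-4 + A^-8.
Substitute A = t^(-1/4), i.e. A^e → t^(-e/4): V(t) = t^2 - t + 1 - t^-1 + t^-2

Answer: t^2 - t + 1 - t^-1 + t^-2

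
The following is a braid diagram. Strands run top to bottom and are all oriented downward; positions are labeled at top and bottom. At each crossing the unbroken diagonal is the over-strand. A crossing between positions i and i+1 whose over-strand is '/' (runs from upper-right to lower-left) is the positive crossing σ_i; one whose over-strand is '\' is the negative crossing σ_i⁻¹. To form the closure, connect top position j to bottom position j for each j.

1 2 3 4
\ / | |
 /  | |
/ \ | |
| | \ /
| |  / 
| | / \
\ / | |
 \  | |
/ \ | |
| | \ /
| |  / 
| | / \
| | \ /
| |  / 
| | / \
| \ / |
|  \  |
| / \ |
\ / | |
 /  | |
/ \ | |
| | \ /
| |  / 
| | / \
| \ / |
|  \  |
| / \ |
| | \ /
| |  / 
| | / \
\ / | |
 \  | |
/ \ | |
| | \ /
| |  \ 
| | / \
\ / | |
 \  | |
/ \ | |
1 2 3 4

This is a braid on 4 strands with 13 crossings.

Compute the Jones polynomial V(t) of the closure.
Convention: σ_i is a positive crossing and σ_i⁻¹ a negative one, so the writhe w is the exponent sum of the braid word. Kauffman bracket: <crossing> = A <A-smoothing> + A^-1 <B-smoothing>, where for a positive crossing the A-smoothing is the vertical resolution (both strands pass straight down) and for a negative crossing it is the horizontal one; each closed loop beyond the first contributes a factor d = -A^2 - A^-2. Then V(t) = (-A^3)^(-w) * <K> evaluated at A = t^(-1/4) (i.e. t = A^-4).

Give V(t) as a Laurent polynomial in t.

Reading the diagram top to bottom ('/'-over between positions i,i+1 = s_i, '\'-over = s_i^-1): braid word = s1 s3 s1^-1 s3 s3 s2^-1 s1 s3 s2^-1 s3 s1^-1 s3^-1 s1^-1.
The presented braid s1 s3 s1^-1 s3 s3 s2^-1 s1 s3 s2^-1 s3 s1^-1 s3^-1 s1^-1 on 4 strands reduces by inverse Markov moves (closure unchanged at each step):
  Deconjugate: the word is γ·β·γ⁻¹ with γ = s1 s3 (prefix) and γ⁻¹ = s3^-1 s1^-1 (suffix); strip both.
Reduced to β = s1^-1 s3 s3 s2^-1 s1 s3 s2^-1 s3 s1^-1 on 4 strands, 9 crossings.
Compute on β:
Braid: s1^-1 s3 s3 s2^-1 s1 s3 s2^-1 s3 s1^-1 on 4 strands, 9 crossings.
Writhe w = (#positive) - (#negative) = 5 - 4 = 1.
Computing the Kauffman bracket via state sum. There are 2^9 = 512 states.
Each crossing splits two ways (0=vertical, 1=horizontal). The state's weight is A^(#A-smoothings - #B-smoothings) * d^(loops - 1).
Tabulate the states by total A-exponent and number of loops L (A-exp: L × count):
  A^9: L=4 ×1
  A^7: L=3 ×9
  A^5: L=2 ×29, L=4 ×7
  A^3: L=1 ×30, L=3 ×52, L=5 ×2
  A^1: L=2 ×83, L=4 ×43
  A^-1: L=1 ×11, L=3 ×93, L=5 ×22
  A^-3: L=2 ×19, L=4 ×58, L=6 ×7
  A^-5: L=3 ×15, L=5 ×20, L=7 ×1
  A^-7: L=4 ×6, L=6 ×3
  A^-9: L=5 ×1
Each group contributes A^e * Σ count * d^(L-1):
Powers of d = -A^2 - A^-2: d^2 = A^4 + 2 + A^-4; d^3 = -A^6 - 3*A^2 - 3*A^-2 - A^-6; d^4 = A^8 + 4*A^4 + 6 + 4*A^-4 + A^-8; d^5 = -A^10 - 5*A^6 - 10*A^2 - 10*A^-2 - 5*A^-6 - A^-10; d^6 = A^12 + 6*A^8 + 15*A^4 + 20 + 15*A^-4 + 6*A^-8 + A^-12.
  A^9 * (d^3) = -A^15 - 3*A^11 - 3*A^7 - A^3
  A^7 * (9*d^2) = 9*A^11 + 18*A^7 + 9*A^3
  A^5 * (29*d + 7*d^3) = -7*A^11 - 50*A^7 - 50*A^3 - 7*A^-1
  A^3 * (30 + 52*d^2 + 2*d^4) = 2*A^11 + 60*A^7 + 146*A^3 + 60*A^-1 + 2*A^-5
  A^1 * (83*d + 43*d^3) = -43*A^7 - 212*A^3 - 212*A^-1 - 43*A^-5
  A^-1 * (11 + 93*d^2 + 22*d^4) = 22*A^7 + 181*A^3 + 329*A^-1 + 181*A^-5 + 22*A^-9
  A^-3 * (19*d + 58*d^3 + 7*d^5) = -7*A^7 - 93*A^3 - 263*A^-1 - 263*A^-5 - 93*A^-9 - 7*A^-13
  A^-5 * (15*d^2 + 20*d^4 + d^6) = A^7 + 26*A^3 + 110*A^-1 + 170*A^-5 + 110*A^-9 + 26*A^-13 + A^-17
  A^-7 * (6*d^3 + 3*d^5) = -3*A^3 - 21*A^-1 - 48*A^-5 - 48*A^-9 - 21*A^-13 - 3*A^-17
  A^-9 * (d^4) = A^-1 + 4*A^-5 + 6*A^-9 + 4*A^-13 + A^-17
Summing the groups: <K> = -A^15 + A^11 - 2*A^7 + 3*A^3 - 3*A^-1 + 3*A^-5 - 3*A^-9 + 2*A^-13 - A^-17
Normalise by the writhe: (-A^3)^(-w) = (-A^3)^(-1) = -A^-3, so f(A) = -A^-3 * <K> = A^12 - A^8 + 2*A^4 - 3 + 3*A^-4 - 3*A^-8 + 3*A^-12 - 2*A^-16 + A^-20.
Substitute A = t^(-1/4), i.e. A^e → t^(-e/4): V(t) = t^5 - 2*t^4 + 3*t^3 - 3*t^2 + 3*t - 3 + 2*t^-1 - t^-2 + t^-3

Answer: t^5 - 2*t^4 + 3*t^3 - 3*t^2 + 3*t - 3 + 2*t^-1 - t^-2 + t^-3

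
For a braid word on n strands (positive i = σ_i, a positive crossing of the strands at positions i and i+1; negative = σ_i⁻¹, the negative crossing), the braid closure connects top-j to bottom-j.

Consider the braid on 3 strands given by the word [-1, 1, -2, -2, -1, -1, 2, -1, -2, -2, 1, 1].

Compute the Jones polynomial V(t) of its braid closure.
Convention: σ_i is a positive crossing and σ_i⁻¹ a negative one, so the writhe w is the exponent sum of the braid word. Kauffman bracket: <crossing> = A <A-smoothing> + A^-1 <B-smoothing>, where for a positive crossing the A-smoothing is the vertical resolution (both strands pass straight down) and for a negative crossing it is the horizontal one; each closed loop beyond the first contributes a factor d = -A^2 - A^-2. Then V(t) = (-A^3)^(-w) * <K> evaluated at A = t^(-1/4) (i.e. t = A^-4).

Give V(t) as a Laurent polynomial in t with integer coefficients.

-1 + 4*t^-1 - 5*t^-2 + 7*t^-3 - 7*t^-4 + 6*t^-5 - 5*t^-6 + 3*t^-7 - t^-8

Derivation:
The presented braid s1^-1 s1 s2^-1 s2^-1 s1^-1 s1^-1 s2 s1^-1 s2^-1 s2^-1 s1 s1 on 3 strands reduces by inverse Markov moves (closure unchanged at each step):
  Deconjugate: the word is γ·β·γ⁻¹ with γ = s1^-1 (prefix) and γ⁻¹ = s1 (suffix); strip both.
Reduced to β = s1 s2^-1 s2^-1 s1^-1 s1^-1 s2 s1^-1 s2^-1 s2^-1 s1 on 3 strands, 10 crossings.
Compute on β:
Braid: s1 s2^-1 s2^-1 s1^-1 s1^-1 s2 s1^-1 s2^-1 s2^-1 s1 on 3 strands, 10 crossings.
Writhe w = (#positive) - (#negative) = 3 - 7 = -4.
State-sum expansion of <K>. There are 2^10 = 1024 states.
Each crossing splits two ways (0=vertical, 1=horizontal). The state's weight is A^(#A-smoothings - #B-smoothings) * d^(loops - 1).
Tabulate the states by total A-exponent and number of loops L (A-exp: L × count):
  A^10: L=6 ×1
  A^8: L=5 ×10
  A^6: L=4 ×43, L=6 ×2
  A^4: L=3 ×98, L=5 ×22
  A^2: L=2 ×118, L=4 ×88, L=6 ×4
  A^0: L=1 ×60, L=3 ×162, L=5 ×30
  A^-2: L=2 ×128, L=4 ×79, L=6 ×3
  A^-4: L=1 ×23, L=3 ×84, L=5 ×13
  A^-6: L=2 ×27, L=4 ×18
  A^-8: L=1 ×2, L=3 ×8
  A^-10: L=2 ×1
Each group contributes A^e * Σ count * d^(L-1):
Powers of d = -A^2 - A^-2: d^2 = A^4 + 2 + A^-4; d^3 = -A^6 - 3*A^2 - 3*A^-2 - A^-6; d^4 = A^8 + 4*A^4 + 6 + 4*A^-4 + A^-8; d^5 = -A^10 - 5*A^6 - 10*A^2 - 10*A^-2 - 5*A^-6 - A^-10.
  A^10 * (d^5) = -A^20 - 5*A^16 - 10*A^12 - 10*A^8 - 5*A^4 - 1
  A^8 * (10*d^4) = 10*A^16 + 40*A^12 + 60*A^8 + 40*A^4 + 10
  A^6 * (43*d^3 + 2*d^5) = -2*A^16 - 53*A^12 - 149*A^8 - 149*A^4 - 53 - 2*A^-4
  A^4 * (98*d^2 + 22*d^4) = 22*A^12 + 186*A^8 + 328*A^4 + 186 + 22*A^-4
  A^2 * (118*d + 88*d^3 + 4*d^5) = -4*A^12 - 108*A^8 - 422*A^4 - 422 - 108*A^-4 - 4*A^-8
  A^0 * (60 + 162*d^2 + 30*d^4) = 30*A^8 + 282*A^4 + 564 + 282*A^-4 + 30*A^-8
  A^-2 * (128*d + 79*d^3 + 3*d^5) = -3*A^8 - 94*A^4 - 395 - 395*A^-4 - 94*A^-8 - 3*A^-12
  A^-4 * (23 + 84*d^2 + 13*d^4) = 13*A^4 + 136 + 269*A^-4 + 136*A^-8 + 13*A^-12
  A^-6 * (27*d + 18*d^3) = -18 - 81*A^-4 - 81*A^-8 - 18*A^-12
  A^-8 * (2 + 8*d^2) = 8*A^-4 + 18*A^-8 + 8*A^-12
  A^-10 * (d) = -A^-8 - A^-12
Summing the groups: <K> = -A^20 + 3*A^16 - 5*A^12 + 6*A^8 - 7*A^4 + 7 - 5*A^-4 + 4*A^-8 - A^-12
Normalise by the writhe: (-A^3)^(-w) = (-A^3)^(4) = A^12, so f(A) = A^12 * <K> = -A^32 + 3*A^28 - 5*A^24 + 6*A^20 - 7*A^16 + 7*A^12 - 5*A^8 + 4*A^4 - 1.
Substitute A = t^(-1/4), i.e. A^e → t^(-e/4): V(t) = -1 + 4*t^-1 - 5*t^-2 + 7*t^-3 - 7*t^-4 + 6*t^-5 - 5*t^-6 + 3*t^-7 - t^-8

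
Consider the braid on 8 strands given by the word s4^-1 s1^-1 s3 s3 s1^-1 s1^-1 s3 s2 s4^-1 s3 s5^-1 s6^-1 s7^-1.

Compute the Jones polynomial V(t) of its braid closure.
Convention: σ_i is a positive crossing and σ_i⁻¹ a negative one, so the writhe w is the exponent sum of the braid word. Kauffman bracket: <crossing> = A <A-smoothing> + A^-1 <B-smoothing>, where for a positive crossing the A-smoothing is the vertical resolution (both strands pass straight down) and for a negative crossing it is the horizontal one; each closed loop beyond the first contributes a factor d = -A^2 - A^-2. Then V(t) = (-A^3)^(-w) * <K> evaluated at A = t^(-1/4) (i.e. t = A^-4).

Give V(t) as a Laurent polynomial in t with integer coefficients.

The presented braid s4^-1 s1^-1 s3 s3 s1^-1 s1^-1 s3 s2 s4^-1 s3 s5^-1 s6^-1 s7^-1 on 8 strands reduces by inverse Markov moves (closure unchanged at each step):
  Destabilize: the word has the form β·s7^-1 where s7^-1 occurs only as the final letter (β ∈ B_7); drop it and the last strand → 7 strands.
  Destabilize: the word has the form β·s6^-1 where s6^-1 occurs only as the final letter (β ∈ B_6); drop it and the last strand → 6 strands.
  Destabilize: the word has the form β·s5^-1 where s5^-1 occurs only as the final letter (β ∈ B_5); drop it and the last strand → 5 strands.
Reduced to β = s4^-1 s1^-1 s3 s3 s1^-1 s1^-1 s3 s2 s4^-1 s3 on 5 strands, 10 crossings.
Compute on β:
Braid: s4^-1 s1^-1 s3 s3 s1^-1 s1^-1 s3 s2 s4^-1 s3 on 5 strands, 10 crossings.
Writhe w = (#positive) - (#negative) = 5 - 5 = 0.
Enumerate smoothing states for the bracket polynomial. There are 2^10 = 1024 states.
Each crossing splits two ways (0=vertical, 1=horizontal). The state's weight is A^(#A-smoothings - #B-smoothings) * d^(loops - 1).
Tabulate the states by total A-exponent and number of loops L (A-exp: L × count):
  A^10: L=6 ×1
  A^8: L=5 ×10
  A^6: L=4 ×41, L=6 ×4
  A^4: L=3 ×83, L=5 ×36, L=7 ×1
  A^2: L=2 ×84, L=4 ×107, L=6 ×19
  A^0: L=1 ×33, L=3 ×143, L=5 ×70, L=7 ×6
  A^-2: L=2 ×68, L=4 ×116, L=6 ×25, L=8 ×1
  A^-4: L=3 ×64, L=5 ×52, L=7 ×4
  A^-6: L=4 ×33, L=6 ×12
  A^-8: L=5 ×9, L=7 ×1
  A^-10: L=6 ×1
Each group contributes A^e * Σ count * d^(L-1):
Powers of d = -A^2 - A^-2: d^2 = A^4 + 2 + A^-4; d^3 = -A^6 - 3*A^2 - 3*A^-2 - A^-6; d^4 = A^8 + 4*A^4 + 6 + 4*A^-4 + A^-8; d^5 = -A^10 - 5*A^6 - 10*A^2 - 10*A^-2 - 5*A^-6 - A^-10; d^6 = A^12 + 6*A^8 + 15*A^4 + 20 + 15*A^-4 + 6*A^-8 + A^-12; d^7 = -A^14 - 7*A^10 - 21*A^6 - 35*A^2 - 35*A^-2 - 21*A^-6 - 7*A^-10 - A^-14.
  A^10 * (d^5) = -A^20 - 5*A^16 - 10*A^12 - 10*A^8 - 5*A^4 - 1
  A^8 * (10*d^4) = 10*A^16 + 40*A^12 + 60*A^8 + 40*A^4 + 10
  A^6 * (41*d^3 + 4*d^5) = -4*A^16 - 61*A^12 - 163*A^8 - 163*A^4 - 61 - 4*A^-4
  A^4 * (83*d^2 + 36*d^4 + d^6) = A^16 + 42*A^12 + 242*A^8 + 402*A^4 + 242 + 42*A^-4 + A^-8
  A^2 * (84*d + 107*d^3 + 19*d^5) = -19*A^12 - 202*A^8 - 595*A^4 - 595 - 202*A^-4 - 19*A^-8
  A^0 * (33 + 143*d^2 + 70*d^4 + 6*d^6) = 6*A^12 + 106*A^8 + 513*A^4 + 859 + 513*A^-4 + 106*A^-8 + 6*A^-12
  A^-2 * (68*d + 116*d^3 + 25*d^5 + d^7) = -A^12 - 32*A^8 - 262*A^4 - 701 - 701*A^-4 - 262*A^-8 - 32*A^-12 - A^-16
  A^-4 * (64*d^2 + 52*d^4 + 4*d^6) = 4*A^8 + 76*A^4 + 332 + 520*A^-4 + 332*A^-8 + 76*A^-12 + 4*A^-16
  A^-6 * (33*d^3 + 12*d^5) = -12*A^4 - 93 - 219*A^-4 - 219*A^-8 - 93*A^-12 - 12*A^-16
  A^-8 * (9*d^4 + d^6) = A^4 + 15 + 51*A^-4 + 74*A^-8 + 51*A^-12 + 15*A^-16 + A^-20
  A^-10 * (d^5) = -1 - 5*A^-4 - 10*A^-8 - 10*A^-12 - 5*A^-16 - A^-20
Summing the groups: <K> = -A^20 + 2*A^16 - 3*A^12 + 5*A^8 - 5*A^4 + 6 - 5*A^-4 + 3*A^-8 - 2*A^-12 + A^-16
Normalise by the writhe: (-A^3)^(-w) = (-A^3)^(0) = 1, so f(A) = 1 * <K> = -A^20 + 2*A^16 - 3*A^12 + 5*A^8 - 5*A^4 + 6 - 5*A^-4 + 3*A^-8 - 2*A^-12 + A^-16.
Substitute A = t^(-1/4), i.e. A^e → t^(-e/4): V(t) = t^4 - 2*t^3 + 3*t^2 - 5*t + 6 - 5*t^-1 + 5*t^-2 - 3*t^-3 + 2*t^-4 - t^-5

Answer: t^4 - 2*t^3 + 3*t^2 - 5*t + 6 - 5*t^-1 + 5*t^-2 - 3*t^-3 + 2*t^-4 - t^-5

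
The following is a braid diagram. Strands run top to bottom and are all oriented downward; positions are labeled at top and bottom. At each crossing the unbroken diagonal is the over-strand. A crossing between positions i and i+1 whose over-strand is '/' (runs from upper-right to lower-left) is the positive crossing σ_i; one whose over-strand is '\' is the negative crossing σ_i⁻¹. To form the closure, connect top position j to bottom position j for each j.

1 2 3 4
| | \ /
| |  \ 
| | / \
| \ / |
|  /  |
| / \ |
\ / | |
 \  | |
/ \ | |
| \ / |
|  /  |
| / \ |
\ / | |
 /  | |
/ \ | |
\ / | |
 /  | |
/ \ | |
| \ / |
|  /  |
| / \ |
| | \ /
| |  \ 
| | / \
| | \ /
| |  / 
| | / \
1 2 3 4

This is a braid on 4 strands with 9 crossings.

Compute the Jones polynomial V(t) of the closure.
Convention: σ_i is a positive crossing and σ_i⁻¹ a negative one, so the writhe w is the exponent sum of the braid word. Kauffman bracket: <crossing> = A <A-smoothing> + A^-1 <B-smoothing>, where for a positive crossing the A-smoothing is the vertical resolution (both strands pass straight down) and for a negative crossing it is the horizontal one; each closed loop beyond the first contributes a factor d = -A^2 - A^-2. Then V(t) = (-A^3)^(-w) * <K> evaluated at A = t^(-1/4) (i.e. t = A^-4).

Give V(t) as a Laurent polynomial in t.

-t^6 + t^5 - t^4 + 2*t^3 - t^2 + t

Derivation:
Reading the diagram top to bottom ('/'-over between positions i,i+1 = s_i, '\'-over = s_i^-1): braid word = s3^-1 s2 s1^-1 s2 s1 s1 s2 s3^-1 s3.
The presented braid s3^-1 s2 s1^-1 s2 s1 s1 s2 s3^-1 s3 on 4 strands reduces by inverse Markov moves (closure unchanged at each step):
  Deconjugate: the word is γ·β·γ⁻¹ with γ = s3^-1 (prefix) and γ⁻¹ = s3 (suffix); strip both.
  Destabilize: the word has the form β·s3^-1 where s3^-1 occurs only as the final letter (β ∈ B_3); drop it and the last strand → 3 strands.
Reduced to β = s2 s1^-1 s2 s1 s1 s2 on 3 strands, 6 crossings.
Compute on β:
Braid: s2 s1^-1 s2 s1 s1 s2 on 3 strands, 6 crossings.
Writhe w = (#positive) - (#negative) = 5 - 1 = 4.
Enumerate smoothing states for the bracket polynomial. There are 2^6 = 64 states.
For each crossing: s=0 is the vertical smoothing, s=1 horizontal. Crossing k contributes A^(sign_k * (1 - 2*s_k)); loop factor d = -A^2 - A^-2.
Tabulate the states by total A-exponent and number of loops L (A-exp: L × count):
  A^6: L=2 ×1
  A^4: L=1 ×3, L=3 ×3
  A^2: L=2 ×14, L=4 ×1
  A^0: L=1 ×10, L=3 ×10
  A^-2: L=2 ×13, L=4 ×2
  A^-4: L=3 ×6
  A^-6: L=4 ×1
Each group contributes A^e * Σ count * d^(L-1):
Powers of d = -A^2 - A^-2: d^2 = A^4 + 2 + A^-4; d^3 = -A^6 - 3*A^2 - 3*A^-2 - A^-6.
  A^6 * (d) = -A^8 - A^4
  A^4 * (3 + 3*d^2) = 3*A^8 + 9*A^4 + 3
  A^2 * (14*d + d^3) = -A^8 - 17*A^4 - 17 - A^-4
  A^0 * (10 + 10*d^2) = 10*A^4 + 30 + 10*A^-4
  A^-2 * (13*d + 2*d^3) = -2*A^4 - 19 - 19*A^-4 - 2*A^-8
  A^-4 * (6*d^2) = 6 + 12*A^-4 + 6*A^-8
  A^-6 * (d^3) = -1 - 3*A^-4 - 3*A^-8 - A^-12
Summing the groups: <K> = A^8 - A^4 + 2 - A^-4 + A^-8 - A^-12
Normalise by the writhe: (-A^3)^(-w) = (-A^3)^(-4) = A^-12, so f(A) = A^-12 * <K> = A^-4 - A^-8 + 2*A^-12 - A^-16 + A^-20 - A^-24.
Substitute A = t^(-1/4), i.e. A^e → t^(-e/4): V(t) = -t^6 + t^5 - t^4 + 2*t^3 - t^2 + t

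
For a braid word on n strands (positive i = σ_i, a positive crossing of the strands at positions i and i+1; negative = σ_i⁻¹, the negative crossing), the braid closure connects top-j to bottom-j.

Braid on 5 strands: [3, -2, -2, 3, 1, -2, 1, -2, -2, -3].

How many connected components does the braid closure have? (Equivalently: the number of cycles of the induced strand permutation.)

Track the strand permutation on 5 strands, starting from identity.
  step 1: s3 swaps positions 3,4 -> [1 2 4 3 5]
  step 2: s2^-1 swaps positions 2,3 -> [1 4 2 3 5]
  step 3: s2^-1 swaps positions 2,3 -> [1 2 4 3 5]
  step 4: s3 swaps positions 3,4 -> [1 2 3 4 5]
  step 5: s1 swaps positions 1,2 -> [2 1 3 4 5]
  step 6: s2^-1 swaps positions 2,3 -> [2 3 1 4 5]
  step 7: s1 swaps positions 1,2 -> [3 2 1 4 5]
  step 8: s2^-1 swaps positions 2,3 -> [3 1 2 4 5]
  step 9: s2^-1 swaps positions 2,3 -> [3 2 1 4 5]
  step 10: s3^-1 swaps positions 3,4 -> [3 2 4 1 5]
Final permutation (position -> original strand): [3 2 4 1 5]
Closure components = cycle count of this permutation = 3.

Answer: 3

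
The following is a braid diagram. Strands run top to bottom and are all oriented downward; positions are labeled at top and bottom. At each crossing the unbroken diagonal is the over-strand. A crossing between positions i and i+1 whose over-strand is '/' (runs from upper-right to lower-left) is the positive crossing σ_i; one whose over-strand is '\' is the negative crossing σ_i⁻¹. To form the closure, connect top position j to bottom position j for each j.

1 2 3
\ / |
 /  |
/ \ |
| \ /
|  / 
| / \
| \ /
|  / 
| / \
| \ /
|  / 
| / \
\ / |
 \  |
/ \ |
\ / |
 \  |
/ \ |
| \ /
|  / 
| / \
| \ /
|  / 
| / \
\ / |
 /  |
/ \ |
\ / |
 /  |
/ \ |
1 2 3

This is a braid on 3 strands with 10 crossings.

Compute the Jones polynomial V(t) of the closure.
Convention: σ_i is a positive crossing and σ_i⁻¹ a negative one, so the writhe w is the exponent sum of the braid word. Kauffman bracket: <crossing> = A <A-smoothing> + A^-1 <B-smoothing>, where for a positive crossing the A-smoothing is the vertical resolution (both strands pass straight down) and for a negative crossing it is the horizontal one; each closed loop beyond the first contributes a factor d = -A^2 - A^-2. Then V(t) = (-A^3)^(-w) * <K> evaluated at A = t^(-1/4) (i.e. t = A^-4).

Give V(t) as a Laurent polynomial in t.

t^10 - 3*t^9 + 5*t^8 - 7*t^7 + 7*t^6 - 7*t^5 + 6*t^4 - 3*t^3 + 2*t^2

Derivation:
Reading the diagram top to bottom ('/'-over between positions i,i+1 = s_i, '\'-over = s_i^-1): braid word = s1 s2 s2 s2 s1^-1 s1^-1 s2 s2 s1 s1.
Braid: s1 s2 s2 s2 s1^-1 s1^-1 s2 s2 s1 s1 on 3 strands, 10 crossings.
Writhe w = (#positive) - (#negative) = 8 - 2 = 6.
State-sum expansion of <K>. There are 2^10 = 1024 states.
Each crossing splits two ways (0=vertical, 1=horizontal). The state's weight is A^(#A-smoothings - #B-smoothings) * d^(loops - 1).
Tabulate the states by total A-exponent and number of loops L (A-exp: L × count):
  A^10: L=3 ×1
  A^8: L=2 ×7, L=4 ×3
  A^6: L=1 ×10, L=3 ×32, L=5 ×3
  A^4: L=2 ×76, L=4 ×43, L=6 ×1
  A^2: L=1 ×51, L=3 ×132, L=5 ×27
  A^0: L=2 ×135, L=4 ×109, L=6 ×8
  A^-2: L=3 ×161, L=5 ×48, L=7 ×1
  A^-4: L=4 ×109, L=6 ×11
  A^-6: L=5 ×44, L=7 ×1
  A^-8: L=6 ×10
  A^-10: L=7 ×1
Each group contributes A^e * Σ count * d^(L-1):
Powers of d = -A^2 - A^-2: d^2 = A^4 + 2 + A^-4; d^3 = -A^6 - 3*A^2 - 3*A^-2 - A^-6; d^4 = A^8 + 4*A^4 + 6 + 4*A^-4 + A^-8; d^5 = -A^10 - 5*A^6 - 10*A^2 - 10*A^-2 - 5*A^-6 - A^-10; d^6 = A^12 + 6*A^8 + 15*A^4 + 20 + 15*A^-4 + 6*A^-8 + A^-12.
  A^10 * (d^2) = A^14 + 2*A^10 + A^6
  A^8 * (7*d + 3*d^3) = -3*A^14 - 16*A^10 - 16*A^6 - 3*A^2
  A^6 * (10 + 32*d^2 + 3*d^4) = 3*A^14 + 44*A^10 + 92*A^6 + 44*A^2 + 3*A^-2
  A^4 * (76*d + 43*d^3 + d^5) = -A^14 - 48*A^10 - 215*A^6 - 215*A^2 - 48*A^-2 - A^-6
  A^2 * (51 + 132*d^2 + 27*d^4) = 27*A^10 + 240*A^6 + 477*A^2 + 240*A^-2 + 27*A^-6
  A^0 * (135*d + 109*d^3 + 8*d^5) = -8*A^10 - 149*A^6 - 542*A^2 - 542*A^-2 - 149*A^-6 - 8*A^-10
  A^-2 * (161*d^2 + 48*d^4 + d^6) = A^10 + 54*A^6 + 368*A^2 + 630*A^-2 + 368*A^-6 + 54*A^-10 + A^-14
  A^-4 * (109*d^3 + 11*d^5) = -11*A^6 - 164*A^2 - 437*A^-2 - 437*A^-6 - 164*A^-10 - 11*A^-14
  A^-6 * (44*d^4 + d^6) = A^6 + 50*A^2 + 191*A^-2 + 284*A^-6 + 191*A^-10 + 50*A^-14 + A^-18
  A^-8 * (10*d^5) = -10*A^2 - 50*A^-2 - 100*A^-6 - 100*A^-10 - 50*A^-14 - 10*A^-18
  A^-10 * (d^6) = A^2 + 6*A^-2 + 15*A^-6 + 20*A^-10 + 15*A^-14 + 6*A^-18 + A^-22
Summing the groups: <K> = 2*A^10 - 3*A^6 + 6*A^2 - 7*A^-2 + 7*A^-6 - 7*A^-10 + 5*A^-14 - 3*A^-18 + A^-22
Normalise by the writhe: (-A^3)^(-w) = (-A^3)^(-6) = A^-18, so f(A) = A^-18 * <K> = 2*A^-8 - 3*A^-12 + 6*A^-16 - 7*A^-20 + 7*A^-24 - 7*A^-28 + 5*A^-32 - 3*A^-36 + A^-40.
Substitute A = t^(-1/4), i.e. A^e → t^(-e/4): V(t) = t^10 - 3*t^9 + 5*t^8 - 7*t^7 + 7*t^6 - 7*t^5 + 6*t^4 - 3*t^3 + 2*t^2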